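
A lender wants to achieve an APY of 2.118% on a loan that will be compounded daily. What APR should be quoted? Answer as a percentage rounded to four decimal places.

(1 + r/365)^365 − 1 = 0.02118, so 1 + r/365 = 1.02118^(1/365).
r/365 = 0.000057, so r = 0.020959 = 2.0959%.

2.0959%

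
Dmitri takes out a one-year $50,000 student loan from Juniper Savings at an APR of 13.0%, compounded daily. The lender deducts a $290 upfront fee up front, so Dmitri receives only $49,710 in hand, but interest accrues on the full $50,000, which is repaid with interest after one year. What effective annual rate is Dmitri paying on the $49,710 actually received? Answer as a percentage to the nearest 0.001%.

14.545%

Amount owed after one year: 50,000 × (1 + 0.130/365)^365 = 50,000 × 1.138802 = $56,940.10.
Effective rate on net proceeds: 56,940.10 / 49,710 − 1 = 0.145446 = 14.545%.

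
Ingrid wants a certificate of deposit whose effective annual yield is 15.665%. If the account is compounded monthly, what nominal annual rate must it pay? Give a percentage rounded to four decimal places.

(1 + r/12)^12 − 1 = 0.15665, so 1 + r/12 = 1.15665^(1/12).
r/12 = 0.012201, so r = 0.146414 = 14.6414%.

14.6414%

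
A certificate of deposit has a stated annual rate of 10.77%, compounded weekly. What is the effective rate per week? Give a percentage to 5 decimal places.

0.20712%

With a nominal annual rate compounded weekly, the periodic rate is the nominal rate divided by 52.
i = 0.1077 / 52 = 0.0020712 = 0.20712%.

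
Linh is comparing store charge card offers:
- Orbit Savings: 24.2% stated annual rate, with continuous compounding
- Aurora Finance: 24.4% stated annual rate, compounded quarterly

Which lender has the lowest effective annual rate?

Orbit Savings: e^0.242 − 1 = 27.379%
Aurora Finance: (1 + 0.244/4)^4 − 1 = 26.725%
The lowest effective annual rate is Aurora Finance at 26.725%.

Aurora Finance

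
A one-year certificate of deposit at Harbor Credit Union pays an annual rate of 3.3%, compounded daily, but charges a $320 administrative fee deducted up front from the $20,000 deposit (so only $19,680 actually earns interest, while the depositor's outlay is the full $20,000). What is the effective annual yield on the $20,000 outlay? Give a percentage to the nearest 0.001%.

1.701%

Value after one year: 19,680 × (1 + 0.033/365)^365 = 19,680 × 1.033549 = $20,340.24.
Effective yield on the $20,000 outlay: 20,340.24 / 20,000 − 1 = 0.017012 = 1.701%.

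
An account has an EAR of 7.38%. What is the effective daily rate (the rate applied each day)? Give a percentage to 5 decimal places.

The per-day rate i satisfies (1 + i)^365 = 1 + 0.0738.
i = 1.0738^(1/365) − 1 = 0.0001951 = 0.01951%.

0.01951%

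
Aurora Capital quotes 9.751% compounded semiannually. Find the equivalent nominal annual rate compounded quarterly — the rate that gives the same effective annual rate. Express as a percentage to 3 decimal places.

EAR = (1 + 0.09751/2)^2 − 1 = 0.099887.
Solve (1 + r/4)^4 = 1.099887: r/4 = 1.099887^(1/4) − 1 = 0.024087, so r = 0.096350 = 9.635%.

9.635%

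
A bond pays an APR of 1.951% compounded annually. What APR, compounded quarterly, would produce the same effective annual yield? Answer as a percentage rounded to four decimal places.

1.9369%

Compounded annually, EAR = nominal = 0.019510.
Solve (1 + r/4)^4 = 1.019510: r/4 = 1.019510^(1/4) − 1 = 0.004842, so r = 0.019369 = 1.9369%.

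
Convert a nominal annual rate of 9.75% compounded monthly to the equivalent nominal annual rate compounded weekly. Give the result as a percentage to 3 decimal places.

9.720%

EAR = (1 + 0.0975/12)^12 − 1 = 0.101977.
Solve (1 + r/52)^52 = 1.101977: r/52 = 1.101977^(1/52) − 1 = 0.001869, so r = 0.097197 = 9.720%.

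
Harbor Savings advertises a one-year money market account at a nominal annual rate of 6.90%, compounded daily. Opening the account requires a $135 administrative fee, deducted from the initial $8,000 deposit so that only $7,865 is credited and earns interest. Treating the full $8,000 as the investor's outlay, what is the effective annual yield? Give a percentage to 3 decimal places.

5.335%

Value after one year: 7,865 × (1 + 0.0690/365)^365 = 7,865 × 1.071429 = $8,426.79.
Effective yield on the $8,000 outlay: 8,426.79 / 8,000 − 1 = 0.053349 = 5.335%.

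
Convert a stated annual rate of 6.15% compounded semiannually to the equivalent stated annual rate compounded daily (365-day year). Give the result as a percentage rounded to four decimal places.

EAR = (1 + 0.0615/2)^2 − 1 = 0.062446.
Solve (1 + r/365)^365 = 1.062446: r/365 = 1.062446^(1/365) − 1 = 0.000166, so r = 0.060578 = 6.0578%.

6.0578%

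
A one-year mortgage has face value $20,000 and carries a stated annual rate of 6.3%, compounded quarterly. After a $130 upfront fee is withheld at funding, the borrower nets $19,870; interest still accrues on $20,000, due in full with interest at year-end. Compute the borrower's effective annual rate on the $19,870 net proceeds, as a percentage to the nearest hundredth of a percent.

7.15%

Amount owed after one year: 20,000 × (1 + 0.063/4)^4 = 20,000 × 1.064504 = $21,290.08.
Effective rate on net proceeds: 21,290.08 / 19,870 − 1 = 0.071469 = 7.15%.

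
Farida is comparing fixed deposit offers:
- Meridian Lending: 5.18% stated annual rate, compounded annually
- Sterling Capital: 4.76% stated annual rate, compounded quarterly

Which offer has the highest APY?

Meridian Lending

Meridian Lending: compounded annually, EAR = 5.180%
Sterling Capital: (1 + 0.0476/4)^4 − 1 = 4.846%
The highest effective annual rate is Meridian Lending at 5.180%.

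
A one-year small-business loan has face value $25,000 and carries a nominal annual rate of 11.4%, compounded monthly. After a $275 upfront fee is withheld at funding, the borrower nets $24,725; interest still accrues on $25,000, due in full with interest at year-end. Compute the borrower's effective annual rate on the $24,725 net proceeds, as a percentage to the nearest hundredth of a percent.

13.26%

Amount owed after one year: 25,000 × (1 + 0.114/12)^12 = 25,000 × 1.120149 = $28,003.73.
Effective rate on net proceeds: 28,003.73 / 24,725 − 1 = 0.132608 = 13.26%.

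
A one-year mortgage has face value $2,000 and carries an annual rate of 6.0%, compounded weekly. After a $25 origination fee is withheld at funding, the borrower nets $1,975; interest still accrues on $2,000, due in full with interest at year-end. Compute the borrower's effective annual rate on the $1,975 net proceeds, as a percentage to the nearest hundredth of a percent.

7.52%

Amount owed after one year: 2,000 × (1 + 0.060/52)^52 = 2,000 × 1.061800 = $2,123.60.
Effective rate on net proceeds: 2,123.60 / 1,975 − 1 = 0.075240 = 7.52%.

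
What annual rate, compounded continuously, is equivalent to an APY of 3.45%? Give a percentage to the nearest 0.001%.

3.392%

Continuous: nominal r satisfies e^r − 1 = 0.0345.
r = ln(1 + 0.0345) = ln(1.0345) = 0.033918 = 3.392%.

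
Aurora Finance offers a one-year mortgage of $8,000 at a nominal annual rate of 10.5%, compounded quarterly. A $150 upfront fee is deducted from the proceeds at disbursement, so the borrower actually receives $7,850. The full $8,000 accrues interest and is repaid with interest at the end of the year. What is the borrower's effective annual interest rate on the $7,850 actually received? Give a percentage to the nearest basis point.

Amount owed after one year: 8,000 × (1 + 0.105/4)^4 = 8,000 × 1.109207 = $8,873.66.
Effective rate on net proceeds: 8,873.66 / 7,850 − 1 = 0.130402 = 13.04%.

13.04%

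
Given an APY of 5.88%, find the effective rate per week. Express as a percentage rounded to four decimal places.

0.1099%

The per-week rate i satisfies (1 + i)^52 = 1 + 0.0588.
i = 1.0588^(1/52) − 1 = 0.0010994 = 0.1099%.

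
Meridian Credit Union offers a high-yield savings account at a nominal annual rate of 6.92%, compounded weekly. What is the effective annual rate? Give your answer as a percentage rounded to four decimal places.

EAR = (1 + 0.0692/52)^52 − 1.
= 1.071601 − 1 = 7.1601%.

7.1601%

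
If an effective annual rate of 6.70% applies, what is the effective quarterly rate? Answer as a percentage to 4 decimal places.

The per-quarter rate i satisfies (1 + i)^4 = 1 + 0.0670.
i = 1.0670^(1/4) − 1 = 0.0163449 = 1.6345%.

1.6345%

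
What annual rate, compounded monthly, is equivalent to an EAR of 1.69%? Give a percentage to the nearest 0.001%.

(1 + r/12)^12 − 1 = 0.0169, so 1 + r/12 = 1.0169^(1/12).
r/12 = 0.001398, so r = 0.016770 = 1.677%.

1.677%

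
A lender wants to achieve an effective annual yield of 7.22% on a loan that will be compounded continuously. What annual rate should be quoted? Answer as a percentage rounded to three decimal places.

Continuous: nominal r satisfies e^r − 1 = 0.0722.
r = ln(1 + 0.0722) = ln(1.0722) = 0.069713 = 6.971%.

6.971%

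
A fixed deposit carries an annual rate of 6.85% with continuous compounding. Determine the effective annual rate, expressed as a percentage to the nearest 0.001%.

7.090%

With continuous compounding, EAR = e^0.0685 − 1.
e^0.0685 = 1.070901, so EAR = 0.070901 = 7.090%.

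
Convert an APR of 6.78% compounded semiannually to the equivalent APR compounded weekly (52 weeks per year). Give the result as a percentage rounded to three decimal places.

EAR = (1 + 0.0678/2)^2 − 1 = 0.068949.
Solve (1 + r/52)^52 = 1.068949: r/52 = 1.068949^(1/52) − 1 = 0.001283, so r = 0.066719 = 6.672%.

6.672%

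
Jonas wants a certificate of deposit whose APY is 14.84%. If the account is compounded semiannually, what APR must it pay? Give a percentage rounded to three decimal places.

(1 + r/2)^2 − 1 = 0.1484, so 1 + r/2 = 1.1484^(1/2).
r/2 = 0.071634, so r = 0.143269 = 14.327%.

14.327%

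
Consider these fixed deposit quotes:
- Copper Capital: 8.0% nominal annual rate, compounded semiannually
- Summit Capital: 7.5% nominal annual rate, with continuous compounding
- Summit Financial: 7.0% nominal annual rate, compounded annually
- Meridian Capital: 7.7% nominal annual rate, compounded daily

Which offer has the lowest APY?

Copper Capital: (1 + 0.080/2)^2 − 1 = 8.160%
Summit Capital: e^0.075 − 1 = 7.788%
Summit Financial: compounded annually, EAR = 7.000%
Meridian Capital: (1 + 0.077/365)^365 − 1 = 8.003%
The lowest effective annual rate is Summit Financial at 7.000%.

Summit Financial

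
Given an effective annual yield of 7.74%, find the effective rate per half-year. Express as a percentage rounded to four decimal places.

The per-half-year rate i satisfies (1 + i)^2 = 1 + 0.0774.
i = 1.0774^(1/2) − 1 = 0.0379788 = 3.7979%.

3.7979%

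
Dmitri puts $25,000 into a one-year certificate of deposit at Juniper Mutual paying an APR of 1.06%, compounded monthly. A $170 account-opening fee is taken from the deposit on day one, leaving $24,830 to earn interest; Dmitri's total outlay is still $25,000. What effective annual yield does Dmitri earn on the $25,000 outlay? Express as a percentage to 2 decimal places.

Value after one year: 24,830 × (1 + 0.0106/12)^12 = 24,830 × 1.010652 = $25,094.48.
Effective yield on the $25,000 outlay: 25,094.48 / 25,000 − 1 = 0.003779 = 0.38%.

0.38%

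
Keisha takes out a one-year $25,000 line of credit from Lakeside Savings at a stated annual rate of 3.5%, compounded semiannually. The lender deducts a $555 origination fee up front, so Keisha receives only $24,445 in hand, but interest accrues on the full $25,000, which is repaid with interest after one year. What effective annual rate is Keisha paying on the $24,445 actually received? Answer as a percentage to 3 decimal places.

Amount owed after one year: 25,000 × (1 + 0.035/2)^2 = 25,000 × 1.035306 = $25,882.66.
Effective rate on net proceeds: 25,882.66 / 24,445 − 1 = 0.058812 = 5.881%.

5.881%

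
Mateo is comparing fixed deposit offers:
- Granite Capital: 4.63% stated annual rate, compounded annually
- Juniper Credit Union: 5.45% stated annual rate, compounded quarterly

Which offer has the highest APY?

Granite Capital: compounded annually, EAR = 4.630%
Juniper Credit Union: (1 + 0.0545/4)^4 − 1 = 5.562%
The highest effective annual rate is Juniper Credit Union at 5.562%.

Juniper Credit Union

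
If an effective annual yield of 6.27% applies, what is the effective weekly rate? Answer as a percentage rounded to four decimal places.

The per-week rate i satisfies (1 + i)^52 = 1 + 0.0627.
i = 1.0627^(1/52) − 1 = 0.0011702 = 0.1170%.

0.1170%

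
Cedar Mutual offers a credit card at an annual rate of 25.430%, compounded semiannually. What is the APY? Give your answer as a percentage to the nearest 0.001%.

EAR = (1 + 0.25430/2)^2 − 1.
= (1 + 0.127150)^2 − 1 = 1.270467 − 1 = 27.047%.

27.047%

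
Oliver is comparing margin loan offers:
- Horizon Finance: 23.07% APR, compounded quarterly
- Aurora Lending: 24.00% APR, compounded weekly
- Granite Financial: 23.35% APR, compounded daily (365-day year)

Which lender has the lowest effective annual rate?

Horizon Finance

Horizon Finance: (1 + 0.2307/4)^4 − 1 = 25.144%
Aurora Lending: (1 + 0.2400/52)^52 − 1 = 27.055%
Granite Financial: (1 + 0.2335/365)^365 − 1 = 26.292%
The lowest effective annual rate is Horizon Finance at 25.144%.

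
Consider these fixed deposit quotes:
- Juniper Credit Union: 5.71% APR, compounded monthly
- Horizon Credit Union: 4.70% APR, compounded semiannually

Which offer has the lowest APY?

Horizon Credit Union

Juniper Credit Union: (1 + 0.0571/12)^12 − 1 = 5.862%
Horizon Credit Union: (1 + 0.0470/2)^2 − 1 = 4.755%
The lowest effective annual rate is Horizon Credit Union at 4.755%.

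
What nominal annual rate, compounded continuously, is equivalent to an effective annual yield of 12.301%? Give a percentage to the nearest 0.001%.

11.601%

Continuous: nominal r satisfies e^r − 1 = 0.12301.
r = ln(1 + 0.12301) = ln(1.12301) = 0.116013 = 11.601%.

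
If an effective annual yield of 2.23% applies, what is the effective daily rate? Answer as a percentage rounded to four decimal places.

0.0060%

The per-day rate i satisfies (1 + i)^365 = 1 + 0.0223.
i = 1.0223^(1/365) − 1 = 0.0000604 = 0.0060%.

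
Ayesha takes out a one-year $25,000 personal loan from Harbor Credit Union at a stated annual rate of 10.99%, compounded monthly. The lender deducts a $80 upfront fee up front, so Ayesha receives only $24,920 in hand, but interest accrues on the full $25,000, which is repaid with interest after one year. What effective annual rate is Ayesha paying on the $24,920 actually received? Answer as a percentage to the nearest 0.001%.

Amount owed after one year: 25,000 × (1 + 0.1099/12)^12 = 25,000 × 1.115608 = $27,890.21.
Effective rate on net proceeds: 27,890.21 / 24,920 − 1 = 0.119190 = 11.919%.

11.919%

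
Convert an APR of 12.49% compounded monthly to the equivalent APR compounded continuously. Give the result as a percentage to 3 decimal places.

12.425%

EAR = (1 + 0.1249/12)^12 − 1 = 0.132304.
Equivalent continuous rate: r = ln(1 + 0.132304) = 0.124254 = 12.425%.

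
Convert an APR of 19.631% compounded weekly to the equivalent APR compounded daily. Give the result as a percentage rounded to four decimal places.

EAR = (1 + 0.19631/52)^52 − 1 = 0.216454.
Solve (1 + r/365)^365 = 1.216454: r/365 = 1.216454^(1/365) − 1 = 0.000537, so r = 0.195993 = 19.5993%.

19.5993%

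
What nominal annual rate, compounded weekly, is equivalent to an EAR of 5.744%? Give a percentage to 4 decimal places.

(1 + r/52)^52 − 1 = 0.05744, so 1 + r/52 = 1.05744^(1/52).
r/52 = 0.001075, so r = 0.055881 = 5.5881%.

5.5881%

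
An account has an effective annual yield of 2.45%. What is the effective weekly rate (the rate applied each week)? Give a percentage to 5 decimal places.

The per-week rate i satisfies (1 + i)^52 = 1 + 0.0245.
i = 1.0245^(1/52) − 1 = 0.0004656 = 0.04656%.

0.04656%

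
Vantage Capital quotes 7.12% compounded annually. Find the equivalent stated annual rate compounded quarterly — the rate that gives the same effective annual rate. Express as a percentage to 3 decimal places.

6.937%

Compounded annually, EAR = nominal = 0.071200.
Solve (1 + r/4)^4 = 1.071200: r/4 = 1.071200^(1/4) − 1 = 0.017344, so r = 0.069374 = 6.937%.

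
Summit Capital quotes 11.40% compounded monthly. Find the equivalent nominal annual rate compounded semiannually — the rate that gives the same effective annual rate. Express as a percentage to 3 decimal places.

11.674%

EAR = (1 + 0.1140/12)^12 − 1 = 0.120149.
Solve (1 + r/2)^2 = 1.120149: r/2 = 1.120149^(1/2) − 1 = 0.058371, so r = 0.116742 = 11.674%.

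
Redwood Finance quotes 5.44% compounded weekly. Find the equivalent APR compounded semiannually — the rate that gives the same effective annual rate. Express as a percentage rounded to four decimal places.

5.5117%

EAR = (1 + 0.0544/52)^52 − 1 = 0.055877.
Solve (1 + r/2)^2 = 1.055877: r/2 = 1.055877^(1/2) − 1 = 0.027559, so r = 0.055117 = 5.5117%.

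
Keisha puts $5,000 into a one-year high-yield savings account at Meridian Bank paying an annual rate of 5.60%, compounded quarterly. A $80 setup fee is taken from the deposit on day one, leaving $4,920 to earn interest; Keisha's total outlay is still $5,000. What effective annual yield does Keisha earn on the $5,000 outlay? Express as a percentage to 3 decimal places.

4.027%

Value after one year: 4,920 × (1 + 0.0560/4)^4 = 4,920 × 1.057187 = $5,201.36.
Effective yield on the $5,000 outlay: 5,201.36 / 5,000 − 1 = 0.040272 = 4.027%.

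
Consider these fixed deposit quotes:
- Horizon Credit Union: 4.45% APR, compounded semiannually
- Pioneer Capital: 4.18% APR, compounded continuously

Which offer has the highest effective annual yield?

Horizon Credit Union: (1 + 0.0445/2)^2 − 1 = 4.500%
Pioneer Capital: e^0.0418 − 1 = 4.269%
The highest effective annual rate is Horizon Credit Union at 4.500%.

Horizon Credit Union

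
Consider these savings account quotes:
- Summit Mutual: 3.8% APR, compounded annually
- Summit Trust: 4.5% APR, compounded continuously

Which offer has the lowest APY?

Summit Mutual: compounded annually, EAR = 3.800%
Summit Trust: e^0.045 − 1 = 4.603%
The lowest effective annual rate is Summit Mutual at 3.800%.

Summit Mutual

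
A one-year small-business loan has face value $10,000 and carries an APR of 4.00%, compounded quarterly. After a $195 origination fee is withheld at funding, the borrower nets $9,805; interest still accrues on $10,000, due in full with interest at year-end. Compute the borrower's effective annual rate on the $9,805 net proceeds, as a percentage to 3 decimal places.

6.130%

Amount owed after one year: 10,000 × (1 + 0.0400/4)^4 = 10,000 × 1.040604 = $10,406.04.
Effective rate on net proceeds: 10,406.04 / 9,805 − 1 = 0.061299 = 6.130%.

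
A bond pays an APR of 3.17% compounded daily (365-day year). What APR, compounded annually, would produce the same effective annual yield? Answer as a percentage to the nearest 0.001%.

EAR = (1 + 0.0317/365)^365 − 1 = 0.032206.
Compounded annually, the equivalent nominal rate is the EAR itself: 3.221%.

3.221%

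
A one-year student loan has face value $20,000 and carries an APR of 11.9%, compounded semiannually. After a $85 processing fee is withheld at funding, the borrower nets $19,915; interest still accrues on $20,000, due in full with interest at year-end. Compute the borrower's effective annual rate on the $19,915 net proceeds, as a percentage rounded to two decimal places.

Amount owed after one year: 20,000 × (1 + 0.119/2)^2 = 20,000 × 1.122540 = $22,450.81.
Effective rate on net proceeds: 22,450.81 / 19,915 − 1 = 0.127331 = 12.73%.

12.73%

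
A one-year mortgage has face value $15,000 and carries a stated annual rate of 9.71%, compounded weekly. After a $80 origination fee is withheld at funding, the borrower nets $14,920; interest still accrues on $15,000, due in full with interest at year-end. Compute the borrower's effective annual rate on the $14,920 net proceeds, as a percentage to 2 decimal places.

Amount owed after one year: 15,000 × (1 + 0.0971/52)^52 = 15,000 × 1.101871 = $16,528.06.
Effective rate on net proceeds: 16,528.06 / 14,920 − 1 = 0.107779 = 10.78%.

10.78%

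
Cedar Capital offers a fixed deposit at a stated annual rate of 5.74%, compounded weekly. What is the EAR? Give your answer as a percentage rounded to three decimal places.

5.905%

EAR = (1 + 0.0574/52)^52 − 1.
= 1.059046 − 1 = 5.905%.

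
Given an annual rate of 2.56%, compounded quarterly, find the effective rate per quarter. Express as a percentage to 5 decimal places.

0.64000%

With a nominal annual rate compounded quarterly, the periodic rate is the nominal rate divided by 4.
i = 0.0256 / 4 = 0.0064000 = 0.64000%.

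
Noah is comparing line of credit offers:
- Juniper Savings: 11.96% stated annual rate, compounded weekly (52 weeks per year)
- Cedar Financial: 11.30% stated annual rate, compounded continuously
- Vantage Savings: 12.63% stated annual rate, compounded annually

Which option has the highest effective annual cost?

Juniper Savings: (1 + 0.1196/52)^52 − 1 = 12.689%
Cedar Financial: e^0.1130 − 1 = 11.963%
Vantage Savings: compounded annually, EAR = 12.630%
The highest effective annual rate is Juniper Savings at 12.689%.

Juniper Savings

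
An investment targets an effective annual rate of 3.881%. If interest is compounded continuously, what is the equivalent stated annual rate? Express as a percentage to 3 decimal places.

3.808%

Continuous: nominal r satisfies e^r − 1 = 0.03881.
r = ln(1 + 0.03881) = ln(1.03881) = 0.038076 = 3.808%.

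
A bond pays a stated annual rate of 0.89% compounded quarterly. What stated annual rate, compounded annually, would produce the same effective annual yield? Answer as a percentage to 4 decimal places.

EAR = (1 + 0.0089/4)^4 − 1 = 0.008930.
Compounded annually, the equivalent nominal rate is the EAR itself: 0.8930%.

0.8930%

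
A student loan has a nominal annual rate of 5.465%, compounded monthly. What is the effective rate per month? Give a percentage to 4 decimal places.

0.4554%

With a nominal annual rate compounded monthly, the periodic rate is the nominal rate divided by 12.
i = 0.05465 / 12 = 0.0045542 = 0.4554%.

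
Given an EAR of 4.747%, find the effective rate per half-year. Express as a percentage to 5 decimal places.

2.34598%

The per-half-year rate i satisfies (1 + i)^2 = 1 + 0.04747.
i = 1.04747^(1/2) − 1 = 0.0234598 = 2.34598%.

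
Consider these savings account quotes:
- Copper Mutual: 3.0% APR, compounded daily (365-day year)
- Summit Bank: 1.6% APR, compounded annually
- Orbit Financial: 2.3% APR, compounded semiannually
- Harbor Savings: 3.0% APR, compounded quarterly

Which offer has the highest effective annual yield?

Copper Mutual

Copper Mutual: (1 + 0.030/365)^365 − 1 = 3.045%
Summit Bank: compounded annually, EAR = 1.600%
Orbit Financial: (1 + 0.023/2)^2 − 1 = 2.313%
Harbor Savings: (1 + 0.030/4)^4 − 1 = 3.034%
The highest effective annual rate is Copper Mutual at 3.045%.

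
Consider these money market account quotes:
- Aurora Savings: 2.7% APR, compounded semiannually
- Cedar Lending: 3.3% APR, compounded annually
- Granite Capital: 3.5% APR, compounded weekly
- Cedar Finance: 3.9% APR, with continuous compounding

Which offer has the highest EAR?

Aurora Savings: (1 + 0.027/2)^2 − 1 = 2.718%
Cedar Lending: compounded annually, EAR = 3.300%
Granite Capital: (1 + 0.035/52)^52 − 1 = 3.561%
Cedar Finance: e^0.039 − 1 = 3.977%
The highest effective annual rate is Cedar Finance at 3.977%.

Cedar Finance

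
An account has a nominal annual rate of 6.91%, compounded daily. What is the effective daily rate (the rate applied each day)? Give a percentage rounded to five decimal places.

0.01893%

With a nominal annual rate compounded daily, the periodic rate is the nominal rate divided by 365.
i = 0.0691 / 365 = 0.0001893 = 0.01893%.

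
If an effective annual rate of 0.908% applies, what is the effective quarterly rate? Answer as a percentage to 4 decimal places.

0.2262%

The per-quarter rate i satisfies (1 + i)^4 = 1 + 0.00908.
i = 1.00908^(1/4) − 1 = 0.0022623 = 0.2262%.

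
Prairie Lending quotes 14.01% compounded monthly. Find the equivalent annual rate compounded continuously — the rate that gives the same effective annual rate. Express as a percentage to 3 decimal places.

EAR = (1 + 0.1401/12)^12 − 1 = 0.149456.
Equivalent continuous rate: r = ln(1 + 0.149456) = 0.139288 = 13.929%.

13.929%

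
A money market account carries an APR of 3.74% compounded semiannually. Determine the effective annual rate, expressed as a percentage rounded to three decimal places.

3.775%

EAR = (1 + 0.0374/2)^2 − 1.
= 1.037750 − 1 = 3.775%.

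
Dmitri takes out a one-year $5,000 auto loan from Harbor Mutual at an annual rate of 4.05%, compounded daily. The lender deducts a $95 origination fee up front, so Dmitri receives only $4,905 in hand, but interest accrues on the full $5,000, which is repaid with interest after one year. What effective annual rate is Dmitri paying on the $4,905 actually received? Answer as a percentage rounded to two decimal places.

6.15%

Amount owed after one year: 5,000 × (1 + 0.0405/365)^365 = 5,000 × 1.041329 = $5,206.64.
Effective rate on net proceeds: 5,206.64 / 4,905 − 1 = 0.061497 = 6.15%.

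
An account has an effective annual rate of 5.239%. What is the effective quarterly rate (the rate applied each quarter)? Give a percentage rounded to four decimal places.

1.2848%

The per-quarter rate i satisfies (1 + i)^4 = 1 + 0.05239.
i = 1.05239^(1/4) − 1 = 0.0128478 = 1.2848%.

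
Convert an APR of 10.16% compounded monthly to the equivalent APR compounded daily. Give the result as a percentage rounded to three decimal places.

10.119%

EAR = (1 + 0.1016/12)^12 − 1 = 0.106467.
Solve (1 + r/365)^365 = 1.106467: r/365 = 1.106467^(1/365) − 1 = 0.000277, so r = 0.101186 = 10.119%.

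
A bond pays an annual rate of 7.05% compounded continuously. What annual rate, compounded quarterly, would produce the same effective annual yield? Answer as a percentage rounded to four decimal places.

EAR under continuous compounding: e^0.0705 − 1 = 0.073045.
Solve (1 + r/4)^4 = 1.073045: r/4 = 1.073045^(1/4) − 1 = 0.017781, so r = 0.071125 = 7.1125%.

7.1125%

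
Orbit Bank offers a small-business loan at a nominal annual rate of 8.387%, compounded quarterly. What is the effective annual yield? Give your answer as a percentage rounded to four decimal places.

8.6545%

EAR = (1 + 0.08387/4)^4 − 1.
= (1 + 0.020968)^4 − 1 = 1.086545 − 1 = 8.6545%.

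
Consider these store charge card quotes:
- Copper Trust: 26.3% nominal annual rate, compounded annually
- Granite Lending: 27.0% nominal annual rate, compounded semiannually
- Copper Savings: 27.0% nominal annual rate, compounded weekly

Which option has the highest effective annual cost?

Copper Savings

Copper Trust: compounded annually, EAR = 26.300%
Granite Lending: (1 + 0.270/2)^2 − 1 = 28.822%
Copper Savings: (1 + 0.270/52)^52 − 1 = 30.905%
The highest effective annual rate is Copper Savings at 30.905%.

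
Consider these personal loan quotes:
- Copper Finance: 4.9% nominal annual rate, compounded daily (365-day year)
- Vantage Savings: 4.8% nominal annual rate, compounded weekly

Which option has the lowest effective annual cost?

Vantage Savings

Copper Finance: (1 + 0.049/365)^365 − 1 = 5.022%
Vantage Savings: (1 + 0.048/52)^52 − 1 = 4.915%
The lowest effective annual rate is Vantage Savings at 4.915%.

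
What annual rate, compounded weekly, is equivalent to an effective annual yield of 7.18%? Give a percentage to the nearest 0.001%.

6.939%

(1 + r/52)^52 − 1 = 0.0718, so 1 + r/52 = 1.0718^(1/52).
r/52 = 0.001334, so r = 0.069386 = 6.939%.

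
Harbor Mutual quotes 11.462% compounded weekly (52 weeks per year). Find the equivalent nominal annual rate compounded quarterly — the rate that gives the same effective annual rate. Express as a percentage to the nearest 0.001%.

11.615%

EAR = (1 + 0.11462/52)^52 − 1 = 0.121306.
Solve (1 + r/4)^4 = 1.121306: r/4 = 1.121306^(1/4) − 1 = 0.029037, so r = 0.116148 = 11.615%.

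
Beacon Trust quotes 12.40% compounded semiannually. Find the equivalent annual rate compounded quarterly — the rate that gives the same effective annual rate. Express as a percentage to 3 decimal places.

12.214%

EAR = (1 + 0.1240/2)^2 − 1 = 0.127844.
Solve (1 + r/4)^4 = 1.127844: r/4 = 1.127844^(1/4) − 1 = 0.030534, so r = 0.122135 = 12.214%.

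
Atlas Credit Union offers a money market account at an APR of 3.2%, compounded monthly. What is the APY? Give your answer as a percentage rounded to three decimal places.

3.247%

EAR = (1 + 0.032/12)^12 − 1.
= 1.032474 − 1 = 3.247%.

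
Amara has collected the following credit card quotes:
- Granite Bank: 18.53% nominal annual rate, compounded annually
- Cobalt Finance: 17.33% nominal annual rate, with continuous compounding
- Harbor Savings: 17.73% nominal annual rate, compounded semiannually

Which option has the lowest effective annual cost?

Granite Bank: compounded annually, EAR = 18.530%
Cobalt Finance: e^0.1733 − 1 = 18.922%
Harbor Savings: (1 + 0.1773/2)^2 − 1 = 18.516%
The lowest effective annual rate is Harbor Savings at 18.516%.

Harbor Savings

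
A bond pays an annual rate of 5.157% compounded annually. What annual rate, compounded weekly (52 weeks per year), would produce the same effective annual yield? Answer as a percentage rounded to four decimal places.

5.0309%

Compounded annually, EAR = nominal = 0.051570.
Solve (1 + r/52)^52 = 1.051570: r/52 = 1.051570^(1/52) − 1 = 0.000967, so r = 0.050309 = 5.0309%.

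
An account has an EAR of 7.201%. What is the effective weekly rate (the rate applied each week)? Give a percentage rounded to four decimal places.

The per-week rate i satisfies (1 + i)^52 = 1 + 0.07201.
i = 1.07201^(1/52) − 1 = 0.0013381 = 0.1338%.

0.1338%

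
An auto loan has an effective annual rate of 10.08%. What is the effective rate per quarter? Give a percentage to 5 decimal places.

The per-quarter rate i satisfies (1 + i)^4 = 1 + 0.1008.
i = 1.1008^(1/4) − 1 = 0.0242998 = 2.42998%.

2.42998%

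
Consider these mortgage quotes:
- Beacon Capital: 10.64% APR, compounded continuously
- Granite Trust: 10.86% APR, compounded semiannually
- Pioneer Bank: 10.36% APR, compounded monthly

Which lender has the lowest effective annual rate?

Pioneer Bank

Beacon Capital: e^0.1064 − 1 = 11.227%
Granite Trust: (1 + 0.1086/2)^2 − 1 = 11.155%
Pioneer Bank: (1 + 0.1036/12)^12 − 1 = 10.866%
The lowest effective annual rate is Pioneer Bank at 10.866%.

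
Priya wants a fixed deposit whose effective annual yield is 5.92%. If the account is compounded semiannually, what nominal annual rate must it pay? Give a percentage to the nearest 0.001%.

(1 + r/2)^2 − 1 = 0.0592, so 1 + r/2 = 1.0592^(1/2).
r/2 = 0.029174, so r = 0.058349 = 5.835%.

5.835%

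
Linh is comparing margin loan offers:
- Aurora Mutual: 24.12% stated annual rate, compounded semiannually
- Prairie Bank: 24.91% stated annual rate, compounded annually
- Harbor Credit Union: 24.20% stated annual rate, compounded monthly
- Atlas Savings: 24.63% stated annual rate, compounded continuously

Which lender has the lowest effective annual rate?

Prairie Bank

Aurora Mutual: (1 + 0.2412/2)^2 − 1 = 25.574%
Prairie Bank: compounded annually, EAR = 24.910%
Harbor Credit Union: (1 + 0.2420/12)^12 − 1 = 27.073%
Atlas Savings: e^0.2463 − 1 = 27.928%
The lowest effective annual rate is Prairie Bank at 24.910%.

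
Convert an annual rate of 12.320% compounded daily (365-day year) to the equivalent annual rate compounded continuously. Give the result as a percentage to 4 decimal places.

12.3179%

EAR = (1 + 0.12320/365)^365 − 1 = 0.131087.
Equivalent continuous rate: r = ln(1 + 0.131087) = 0.123179 = 12.3179%.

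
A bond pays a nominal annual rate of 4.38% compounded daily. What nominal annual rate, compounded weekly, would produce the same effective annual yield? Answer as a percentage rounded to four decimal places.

EAR = (1 + 0.0438/365)^365 − 1 = 0.044771.
Solve (1 + r/52)^52 = 1.044771: r/52 = 1.044771^(1/52) − 1 = 0.000843, so r = 0.043816 = 4.3816%.

4.3816%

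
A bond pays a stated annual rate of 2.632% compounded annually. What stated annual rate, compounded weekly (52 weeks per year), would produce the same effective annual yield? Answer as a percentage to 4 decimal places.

Compounded annually, EAR = nominal = 0.026320.
Solve (1 + r/52)^52 = 1.026320: r/52 = 1.026320^(1/52) − 1 = 0.000500, so r = 0.025986 = 2.5986%.

2.5986%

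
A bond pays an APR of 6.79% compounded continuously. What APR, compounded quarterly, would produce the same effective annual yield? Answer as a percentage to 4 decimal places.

6.8480%

EAR under continuous compounding: e^0.0679 − 1 = 0.070258.
Solve (1 + r/4)^4 = 1.070258: r/4 = 1.070258^(1/4) − 1 = 0.017120, so r = 0.068480 = 6.8480%.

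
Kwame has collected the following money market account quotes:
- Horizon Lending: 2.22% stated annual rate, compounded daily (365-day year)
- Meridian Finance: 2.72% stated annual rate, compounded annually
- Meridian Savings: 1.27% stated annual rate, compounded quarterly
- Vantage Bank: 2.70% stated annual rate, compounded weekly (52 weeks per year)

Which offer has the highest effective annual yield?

Vantage Bank

Horizon Lending: (1 + 0.0222/365)^365 − 1 = 2.245%
Meridian Finance: compounded annually, EAR = 2.720%
Meridian Savings: (1 + 0.0127/4)^4 − 1 = 1.276%
Vantage Bank: (1 + 0.0270/52)^52 − 1 = 2.736%
The highest effective annual rate is Vantage Bank at 2.736%.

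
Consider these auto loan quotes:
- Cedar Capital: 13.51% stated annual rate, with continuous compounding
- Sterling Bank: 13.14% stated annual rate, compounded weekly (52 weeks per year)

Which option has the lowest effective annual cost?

Cedar Capital: e^0.1351 − 1 = 14.465%
Sterling Bank: (1 + 0.1314/52)^52 − 1 = 14.023%
The lowest effective annual rate is Sterling Bank at 14.023%.

Sterling Bank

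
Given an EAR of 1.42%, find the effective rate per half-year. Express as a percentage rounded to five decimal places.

0.70750%

The per-half-year rate i satisfies (1 + i)^2 = 1 + 0.0142.
i = 1.0142^(1/2) − 1 = 0.0070750 = 0.70750%.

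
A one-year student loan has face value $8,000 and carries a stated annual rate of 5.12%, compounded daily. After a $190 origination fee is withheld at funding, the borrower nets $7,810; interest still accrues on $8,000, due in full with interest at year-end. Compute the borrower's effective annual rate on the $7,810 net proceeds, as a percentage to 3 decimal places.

7.814%

Amount owed after one year: 8,000 × (1 + 0.0512/365)^365 = 8,000 × 1.052530 = $8,420.24.
Effective rate on net proceeds: 8,420.24 / 7,810 − 1 = 0.078135 = 7.814%.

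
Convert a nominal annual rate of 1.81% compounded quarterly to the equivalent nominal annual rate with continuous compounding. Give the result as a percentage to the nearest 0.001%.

1.806%

EAR = (1 + 0.0181/4)^4 − 1 = 0.018223.
Equivalent continuous rate: r = ln(1 + 0.018223) = 0.018059 = 1.806%.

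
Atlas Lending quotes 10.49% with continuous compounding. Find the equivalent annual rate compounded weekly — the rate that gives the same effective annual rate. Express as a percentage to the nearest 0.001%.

10.501%

EAR under continuous compounding: e^0.1049 − 1 = 0.110600.
Solve (1 + r/52)^52 = 1.110600: r/52 = 1.110600^(1/52) − 1 = 0.002019, so r = 0.105006 = 10.501%.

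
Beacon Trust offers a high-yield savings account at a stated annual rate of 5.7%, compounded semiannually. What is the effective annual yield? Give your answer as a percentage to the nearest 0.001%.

EAR = (1 + 0.057/2)^2 − 1.
= (1 + 0.028500)^2 − 1 = 1.057812 − 1 = 5.781%.

5.781%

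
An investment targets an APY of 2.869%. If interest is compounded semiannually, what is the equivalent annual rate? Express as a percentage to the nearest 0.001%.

(1 + r/2)^2 − 1 = 0.02869, so 1 + r/2 = 1.02869^(1/2).
r/2 = 0.014244, so r = 0.028487 = 2.849%.

2.849%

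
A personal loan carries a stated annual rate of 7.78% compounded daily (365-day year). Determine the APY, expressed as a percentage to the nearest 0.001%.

EAR = (1 + 0.0778/365)^365 − 1.
= 1.080897 − 1 = 8.090%.

8.090%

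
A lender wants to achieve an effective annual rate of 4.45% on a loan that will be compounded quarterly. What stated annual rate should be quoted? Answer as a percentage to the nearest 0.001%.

(1 + r/4)^4 − 1 = 0.0445, so 1 + r/4 = 1.0445^(1/4).
r/4 = 0.010944, so r = 0.043776 = 4.378%.

4.378%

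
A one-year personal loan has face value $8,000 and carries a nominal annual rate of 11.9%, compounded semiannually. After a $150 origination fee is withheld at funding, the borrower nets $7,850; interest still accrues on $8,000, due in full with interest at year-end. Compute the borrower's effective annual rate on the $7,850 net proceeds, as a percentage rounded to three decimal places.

Amount owed after one year: 8,000 × (1 + 0.119/2)^2 = 8,000 × 1.122540 = $8,980.32.
Effective rate on net proceeds: 8,980.32 / 7,850 − 1 = 0.143990 = 14.399%.

14.399%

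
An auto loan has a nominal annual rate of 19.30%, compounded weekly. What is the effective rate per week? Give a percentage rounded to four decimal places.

With a nominal annual rate compounded weekly, the periodic rate is the nominal rate divided by 52.
i = 0.1930 / 52 = 0.0037115 = 0.3712%.

0.3712%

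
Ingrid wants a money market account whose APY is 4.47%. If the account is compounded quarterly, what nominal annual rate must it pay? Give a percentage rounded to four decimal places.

(1 + r/4)^4 − 1 = 0.0447, so 1 + r/4 = 1.0447^(1/4).
r/4 = 0.010992, so r = 0.043970 = 4.3970%.

4.3970%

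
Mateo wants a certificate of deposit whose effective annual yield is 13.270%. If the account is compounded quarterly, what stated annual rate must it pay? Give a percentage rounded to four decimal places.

(1 + r/4)^4 − 1 = 0.13270, so 1 + r/4 = 1.13270^(1/4).
r/4 = 0.031641, so r = 0.126565 = 12.6565%.

12.6565%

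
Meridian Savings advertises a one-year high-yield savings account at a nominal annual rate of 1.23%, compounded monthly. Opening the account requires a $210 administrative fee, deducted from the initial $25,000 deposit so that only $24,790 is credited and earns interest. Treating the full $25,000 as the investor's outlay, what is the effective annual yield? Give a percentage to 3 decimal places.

Value after one year: 24,790 × (1 + 0.0123/12)^12 = 24,790 × 1.012370 = $25,096.64.
Effective yield on the $25,000 outlay: 25,096.64 / 25,000 − 1 = 0.003866 = 0.387%.

0.387%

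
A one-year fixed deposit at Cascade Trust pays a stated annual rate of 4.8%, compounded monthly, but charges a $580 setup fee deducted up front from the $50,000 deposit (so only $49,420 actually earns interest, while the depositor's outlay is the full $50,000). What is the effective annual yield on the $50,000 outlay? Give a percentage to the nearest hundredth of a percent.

Value after one year: 49,420 × (1 + 0.048/12)^12 = 49,420 × 1.049070 = $51,845.05.
Effective yield on the $50,000 outlay: 51,845.05 / 50,000 − 1 = 0.036901 = 3.69%.

3.69%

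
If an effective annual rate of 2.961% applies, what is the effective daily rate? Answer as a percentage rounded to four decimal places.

0.0080%

The per-day rate i satisfies (1 + i)^365 = 1 + 0.02961.
i = 1.02961^(1/365) − 1 = 0.0000799 = 0.0080%.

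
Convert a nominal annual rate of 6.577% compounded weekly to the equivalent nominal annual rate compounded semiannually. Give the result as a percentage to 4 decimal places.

EAR = (1 + 0.06577/52)^52 − 1 = 0.067937.
Solve (1 + r/2)^2 = 1.067937: r/2 = 1.067937^(1/2) − 1 = 0.033410, so r = 0.066820 = 6.6820%.

6.6820%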